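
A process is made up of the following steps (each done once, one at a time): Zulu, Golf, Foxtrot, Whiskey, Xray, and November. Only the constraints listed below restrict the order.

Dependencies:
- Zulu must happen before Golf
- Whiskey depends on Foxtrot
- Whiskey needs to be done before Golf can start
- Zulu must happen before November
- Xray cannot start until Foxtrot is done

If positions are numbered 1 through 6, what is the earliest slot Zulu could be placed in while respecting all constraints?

1

Nothing is required before Zulu; it can be the very first step.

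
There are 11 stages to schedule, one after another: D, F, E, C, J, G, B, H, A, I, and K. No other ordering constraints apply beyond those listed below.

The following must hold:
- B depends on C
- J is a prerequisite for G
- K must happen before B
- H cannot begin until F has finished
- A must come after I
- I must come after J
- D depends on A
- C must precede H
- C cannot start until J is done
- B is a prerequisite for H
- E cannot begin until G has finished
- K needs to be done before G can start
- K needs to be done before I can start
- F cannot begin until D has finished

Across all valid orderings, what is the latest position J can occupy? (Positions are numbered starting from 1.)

Every stage that must follow J has to come after it. Tracing all chains starting from J, those stages are: D, F, E, C, G, B, H, A, I — 9 in total.
So at least 9 stages follow J, putting J no later than position 2. That position is achievable by scheduling everything else first.

2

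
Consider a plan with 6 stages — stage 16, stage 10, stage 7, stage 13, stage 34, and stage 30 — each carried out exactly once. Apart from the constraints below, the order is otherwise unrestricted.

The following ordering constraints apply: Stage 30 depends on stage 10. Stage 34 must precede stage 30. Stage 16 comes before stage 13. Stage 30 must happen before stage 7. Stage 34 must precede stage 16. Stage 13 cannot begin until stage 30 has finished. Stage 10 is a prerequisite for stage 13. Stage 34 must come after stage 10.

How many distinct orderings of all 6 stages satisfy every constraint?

Stage 10 is the only stage with nothing required before it, so every ordering starts there.
Enumerating by repeatedly choosing an available stage (one whose prerequisites are all placed) gives 5 distinct complete orderings.

5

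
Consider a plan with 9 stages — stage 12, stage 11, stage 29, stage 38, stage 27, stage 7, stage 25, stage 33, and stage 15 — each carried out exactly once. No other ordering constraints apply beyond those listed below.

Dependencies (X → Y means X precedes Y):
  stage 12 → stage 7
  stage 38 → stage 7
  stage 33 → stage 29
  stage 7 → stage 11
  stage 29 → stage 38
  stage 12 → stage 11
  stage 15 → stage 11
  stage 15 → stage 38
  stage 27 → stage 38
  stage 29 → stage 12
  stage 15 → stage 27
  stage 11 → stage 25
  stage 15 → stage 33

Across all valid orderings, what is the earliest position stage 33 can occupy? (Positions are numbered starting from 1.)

The only stage forced before stage 33 (directly or transitively) is stage 15.
With 1 mandatory predecessor, the earliest stage 33 can sit is position 1+1 = 2, and placing just that one first achieves it.

2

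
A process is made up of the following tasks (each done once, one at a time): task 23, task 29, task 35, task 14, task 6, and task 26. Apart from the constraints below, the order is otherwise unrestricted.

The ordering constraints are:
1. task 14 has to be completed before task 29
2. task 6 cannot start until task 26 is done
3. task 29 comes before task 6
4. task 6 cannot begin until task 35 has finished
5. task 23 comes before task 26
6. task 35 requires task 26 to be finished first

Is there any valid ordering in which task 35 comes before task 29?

Nothing in the constraints forces task 29 before task 35 — there is no chain from task 29 to task 35.
That means at least one valid schedule has task 35 before task 29.

Yes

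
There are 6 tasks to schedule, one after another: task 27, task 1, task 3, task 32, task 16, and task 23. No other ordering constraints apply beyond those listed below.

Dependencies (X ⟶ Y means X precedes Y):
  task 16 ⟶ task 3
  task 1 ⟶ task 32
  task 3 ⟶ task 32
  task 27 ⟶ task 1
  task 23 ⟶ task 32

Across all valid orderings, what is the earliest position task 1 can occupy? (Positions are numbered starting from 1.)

Working backwards through the constraints from task 1, its only required predecessor is task 27.
So at minimum 1 task comes before task 1, putting task 1 no earlier than position 2. That position is achievable by scheduling exactly that predecessor first.

2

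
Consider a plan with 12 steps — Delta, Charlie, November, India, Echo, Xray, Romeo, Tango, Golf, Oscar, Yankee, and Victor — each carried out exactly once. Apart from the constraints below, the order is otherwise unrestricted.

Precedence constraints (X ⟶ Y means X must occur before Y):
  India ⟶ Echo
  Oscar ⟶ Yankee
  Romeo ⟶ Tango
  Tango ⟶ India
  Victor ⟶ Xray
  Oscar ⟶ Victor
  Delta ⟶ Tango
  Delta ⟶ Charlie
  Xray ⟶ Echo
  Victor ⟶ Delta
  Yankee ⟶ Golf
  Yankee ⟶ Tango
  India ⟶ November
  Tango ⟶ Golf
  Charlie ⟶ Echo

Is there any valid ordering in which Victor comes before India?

Victor is actually forced before India by the constraints, so certainly some valid ordering has Victor first.

Yes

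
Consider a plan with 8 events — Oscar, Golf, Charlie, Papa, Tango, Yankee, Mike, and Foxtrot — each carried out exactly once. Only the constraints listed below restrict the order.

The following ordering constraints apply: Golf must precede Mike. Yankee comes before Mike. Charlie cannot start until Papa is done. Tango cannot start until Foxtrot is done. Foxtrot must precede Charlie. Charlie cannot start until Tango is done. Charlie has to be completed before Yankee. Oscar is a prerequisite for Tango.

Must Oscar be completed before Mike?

There is a constraint chain Oscar → Tango → Charlie → Yankee → Mike.
Hence Oscar necessarily comes before Mike.

Yes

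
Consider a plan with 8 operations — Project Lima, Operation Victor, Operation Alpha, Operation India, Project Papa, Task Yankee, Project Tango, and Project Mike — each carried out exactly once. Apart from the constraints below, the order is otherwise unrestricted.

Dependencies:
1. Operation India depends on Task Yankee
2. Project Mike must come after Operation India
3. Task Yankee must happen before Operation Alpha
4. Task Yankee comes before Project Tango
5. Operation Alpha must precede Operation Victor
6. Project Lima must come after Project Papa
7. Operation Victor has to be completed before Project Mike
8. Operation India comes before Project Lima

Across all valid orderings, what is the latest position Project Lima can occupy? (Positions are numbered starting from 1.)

8

No constraint forces any operation after Project Lima, so it can be placed last, in position 8.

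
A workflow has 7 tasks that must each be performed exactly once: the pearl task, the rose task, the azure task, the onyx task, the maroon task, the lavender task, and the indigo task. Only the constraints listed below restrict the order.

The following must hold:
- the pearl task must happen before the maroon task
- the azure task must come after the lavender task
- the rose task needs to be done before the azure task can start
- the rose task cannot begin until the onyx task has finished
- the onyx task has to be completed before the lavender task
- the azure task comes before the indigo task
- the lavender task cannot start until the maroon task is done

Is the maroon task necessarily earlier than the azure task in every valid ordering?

There is a constraint chain the maroon task → the lavender task → the azure task.
So the maroon task must precede the azure task in any valid ordering.

Yes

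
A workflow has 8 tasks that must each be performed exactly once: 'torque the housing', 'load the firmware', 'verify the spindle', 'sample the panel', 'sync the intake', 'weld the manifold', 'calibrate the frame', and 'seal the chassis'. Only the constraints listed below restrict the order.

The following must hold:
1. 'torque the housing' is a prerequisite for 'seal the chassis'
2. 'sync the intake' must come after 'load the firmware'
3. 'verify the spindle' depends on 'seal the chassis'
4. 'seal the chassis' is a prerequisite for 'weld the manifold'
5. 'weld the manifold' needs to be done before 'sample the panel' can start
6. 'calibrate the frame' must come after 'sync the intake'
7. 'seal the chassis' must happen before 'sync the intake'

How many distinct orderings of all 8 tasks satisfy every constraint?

The tasks with no prerequisites are 'torque the housing', 'load the firmware'; any of them can be placed first.
Enumerating by repeatedly choosing an available task (one whose prerequisites are all placed) gives 120 distinct complete orderings.

120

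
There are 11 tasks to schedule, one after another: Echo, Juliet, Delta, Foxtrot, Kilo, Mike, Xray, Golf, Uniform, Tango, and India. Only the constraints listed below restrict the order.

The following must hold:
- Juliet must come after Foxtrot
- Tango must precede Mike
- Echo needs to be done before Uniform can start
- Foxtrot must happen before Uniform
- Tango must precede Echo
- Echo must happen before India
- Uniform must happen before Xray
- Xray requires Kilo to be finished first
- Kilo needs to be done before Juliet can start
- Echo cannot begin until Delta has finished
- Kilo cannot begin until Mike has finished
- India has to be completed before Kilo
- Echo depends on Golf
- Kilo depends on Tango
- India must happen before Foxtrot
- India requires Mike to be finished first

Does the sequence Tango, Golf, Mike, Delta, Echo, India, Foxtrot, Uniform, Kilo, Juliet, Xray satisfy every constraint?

Yes

Every stated constraint is respected: Tango sits at position 1, ahead of Kilo at position 9, and each of the other listed pairs likewise has the predecessor earlier in the sequence.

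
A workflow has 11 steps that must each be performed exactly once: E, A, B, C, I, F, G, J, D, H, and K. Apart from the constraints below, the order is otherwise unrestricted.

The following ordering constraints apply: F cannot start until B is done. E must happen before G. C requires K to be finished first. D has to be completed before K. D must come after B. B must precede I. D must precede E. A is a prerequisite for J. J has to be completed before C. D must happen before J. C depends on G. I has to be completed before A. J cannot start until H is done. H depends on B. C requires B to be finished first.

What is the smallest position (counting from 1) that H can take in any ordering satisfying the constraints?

2

The only step forced before H (directly or transitively) is B.
So at minimum 1 step comes before H, putting H no earlier than position 2. That position is achievable by scheduling exactly that predecessor first.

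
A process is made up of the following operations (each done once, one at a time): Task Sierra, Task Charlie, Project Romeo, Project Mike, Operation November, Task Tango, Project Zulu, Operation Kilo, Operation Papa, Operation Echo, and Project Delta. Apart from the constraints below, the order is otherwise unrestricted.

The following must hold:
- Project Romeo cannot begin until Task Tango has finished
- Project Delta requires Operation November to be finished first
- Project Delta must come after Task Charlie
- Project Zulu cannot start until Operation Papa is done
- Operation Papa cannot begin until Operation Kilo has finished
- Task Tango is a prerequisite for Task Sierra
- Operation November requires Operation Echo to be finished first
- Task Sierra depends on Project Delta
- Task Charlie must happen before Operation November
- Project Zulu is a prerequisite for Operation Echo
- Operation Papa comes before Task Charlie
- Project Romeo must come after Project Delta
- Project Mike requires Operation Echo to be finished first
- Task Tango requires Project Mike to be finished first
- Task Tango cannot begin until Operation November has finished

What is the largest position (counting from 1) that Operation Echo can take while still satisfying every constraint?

Following every chain forward from Operation Echo, the operations that must come later are Task Sierra, Project Romeo, Project Mike, Operation November, Task Tango, Project Delta — 6 of them.
With 6 mandatory successors out of 11 operations total, the latest slot for Operation Echo is 11−6 = 5, and it's reachable by doing all non-successors before Operation Echo.

5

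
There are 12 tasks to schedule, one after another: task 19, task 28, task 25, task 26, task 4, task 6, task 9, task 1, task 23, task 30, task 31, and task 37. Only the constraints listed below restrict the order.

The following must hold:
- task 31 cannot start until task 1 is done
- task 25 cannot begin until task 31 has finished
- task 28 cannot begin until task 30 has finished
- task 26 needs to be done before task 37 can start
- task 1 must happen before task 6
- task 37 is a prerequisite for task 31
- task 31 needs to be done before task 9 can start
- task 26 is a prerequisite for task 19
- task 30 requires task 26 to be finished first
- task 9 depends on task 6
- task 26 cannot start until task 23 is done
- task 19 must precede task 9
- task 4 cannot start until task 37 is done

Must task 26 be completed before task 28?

Yes

There is a constraint chain task 26 → task 30 → task 28.
That forces task 26 before task 28 in every valid schedule.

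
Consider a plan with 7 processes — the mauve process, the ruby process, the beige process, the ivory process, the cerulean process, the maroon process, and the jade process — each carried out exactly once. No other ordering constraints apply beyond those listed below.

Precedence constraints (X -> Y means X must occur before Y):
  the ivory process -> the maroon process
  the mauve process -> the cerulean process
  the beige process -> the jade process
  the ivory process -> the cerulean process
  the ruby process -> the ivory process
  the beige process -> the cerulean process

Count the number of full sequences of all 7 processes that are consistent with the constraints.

The processes with no prerequisites are the mauve process, the ruby process, the beige process; any of them can be placed first.
Systematically extending each partial ordering one process at a time and counting, there are 134 complete orderings.

134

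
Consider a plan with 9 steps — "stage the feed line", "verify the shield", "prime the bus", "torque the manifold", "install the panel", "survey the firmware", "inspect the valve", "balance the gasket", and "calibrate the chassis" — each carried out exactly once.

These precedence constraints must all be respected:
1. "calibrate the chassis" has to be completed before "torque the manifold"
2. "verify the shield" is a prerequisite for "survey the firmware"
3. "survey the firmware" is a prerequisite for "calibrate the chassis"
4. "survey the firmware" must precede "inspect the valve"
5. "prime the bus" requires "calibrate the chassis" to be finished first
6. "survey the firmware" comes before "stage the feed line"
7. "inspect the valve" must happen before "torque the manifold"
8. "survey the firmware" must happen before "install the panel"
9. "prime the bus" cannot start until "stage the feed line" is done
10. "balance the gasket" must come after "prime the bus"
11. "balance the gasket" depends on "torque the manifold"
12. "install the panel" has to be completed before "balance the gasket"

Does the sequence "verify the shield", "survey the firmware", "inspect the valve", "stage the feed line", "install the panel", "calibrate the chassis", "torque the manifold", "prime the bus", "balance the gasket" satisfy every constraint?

Yes

Going through the constraints one by one, each required predecessor appears earlier in the sequence than its dependent — e.g. "install the panel" (position 5) is before "balance the gasket" (position 9), as required.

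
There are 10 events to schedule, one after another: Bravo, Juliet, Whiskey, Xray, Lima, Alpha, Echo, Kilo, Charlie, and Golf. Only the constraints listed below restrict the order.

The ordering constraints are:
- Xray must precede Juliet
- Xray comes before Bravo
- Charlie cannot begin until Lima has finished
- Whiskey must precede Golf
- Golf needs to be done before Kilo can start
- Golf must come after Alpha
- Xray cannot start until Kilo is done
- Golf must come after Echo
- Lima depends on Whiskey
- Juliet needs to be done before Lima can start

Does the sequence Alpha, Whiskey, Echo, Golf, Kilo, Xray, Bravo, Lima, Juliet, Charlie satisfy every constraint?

No

Here Juliet comes after Lima.
Since Juliet is required before Lima, the ordering is invalid.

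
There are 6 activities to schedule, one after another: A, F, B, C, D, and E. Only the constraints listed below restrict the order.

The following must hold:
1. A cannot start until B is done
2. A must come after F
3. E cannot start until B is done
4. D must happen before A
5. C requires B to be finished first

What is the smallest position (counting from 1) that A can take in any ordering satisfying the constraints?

The activities that are forced before A, directly or transitively, are F, B, D. That's 3 activities.
With 3 mandatory predecessors, the earliest A can sit is position 3+1 = 4, and placing just those 3 first achieves it.

4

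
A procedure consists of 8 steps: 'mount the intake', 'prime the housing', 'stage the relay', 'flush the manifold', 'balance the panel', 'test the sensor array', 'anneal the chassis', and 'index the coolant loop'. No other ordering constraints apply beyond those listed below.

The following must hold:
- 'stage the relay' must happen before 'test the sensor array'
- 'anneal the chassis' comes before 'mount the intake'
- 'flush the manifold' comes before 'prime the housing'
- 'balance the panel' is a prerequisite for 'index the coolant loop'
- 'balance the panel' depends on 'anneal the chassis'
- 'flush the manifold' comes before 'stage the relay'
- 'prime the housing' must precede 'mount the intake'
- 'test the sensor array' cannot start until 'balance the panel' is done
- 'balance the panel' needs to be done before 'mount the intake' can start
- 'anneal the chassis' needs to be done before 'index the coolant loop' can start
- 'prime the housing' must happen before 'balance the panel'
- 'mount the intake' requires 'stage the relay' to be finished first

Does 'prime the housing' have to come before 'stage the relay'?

No chain of constraints connects 'prime the housing' to 'stage the relay' in either direction.
So 'prime the housing' can come before 'stage the relay' or after — it is not forced.

No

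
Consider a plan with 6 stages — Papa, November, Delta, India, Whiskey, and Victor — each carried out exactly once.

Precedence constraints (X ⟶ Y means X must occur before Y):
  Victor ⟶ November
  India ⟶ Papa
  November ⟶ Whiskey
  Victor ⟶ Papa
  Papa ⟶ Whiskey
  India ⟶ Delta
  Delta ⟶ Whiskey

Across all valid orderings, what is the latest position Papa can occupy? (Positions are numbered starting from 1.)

Following the constraints forward from Papa, its only required successor is Whiskey.
So at least 1 stage follows Papa, putting Papa no later than position 5. That position is achievable by scheduling everything else first.

5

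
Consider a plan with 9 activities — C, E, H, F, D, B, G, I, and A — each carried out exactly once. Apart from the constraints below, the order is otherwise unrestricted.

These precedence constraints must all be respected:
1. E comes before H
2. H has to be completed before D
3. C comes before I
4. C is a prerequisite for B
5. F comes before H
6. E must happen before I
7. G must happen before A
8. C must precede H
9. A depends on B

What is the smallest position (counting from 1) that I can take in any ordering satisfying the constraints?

3

Every activity that must precede I has to come before it. Tracing all chains that end at I, those activities are: C, E — 2 in total.
So at minimum 2 activities come before I, putting I no earlier than position 3. That position is achievable by scheduling exactly those predecessors first.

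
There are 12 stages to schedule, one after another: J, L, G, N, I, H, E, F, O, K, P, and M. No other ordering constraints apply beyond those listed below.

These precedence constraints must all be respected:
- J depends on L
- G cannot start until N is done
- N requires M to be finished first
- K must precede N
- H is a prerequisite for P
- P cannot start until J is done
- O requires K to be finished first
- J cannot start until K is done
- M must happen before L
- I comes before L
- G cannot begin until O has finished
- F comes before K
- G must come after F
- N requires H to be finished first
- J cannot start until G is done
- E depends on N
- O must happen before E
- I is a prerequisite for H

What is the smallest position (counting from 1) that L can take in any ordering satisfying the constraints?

3

Working backwards through the constraints from L, its full set of required predecessors is I, M — 2 of them.
With 2 mandatory predecessors, the earliest L can sit is position 2+1 = 3, and placing just those 2 first achieves it.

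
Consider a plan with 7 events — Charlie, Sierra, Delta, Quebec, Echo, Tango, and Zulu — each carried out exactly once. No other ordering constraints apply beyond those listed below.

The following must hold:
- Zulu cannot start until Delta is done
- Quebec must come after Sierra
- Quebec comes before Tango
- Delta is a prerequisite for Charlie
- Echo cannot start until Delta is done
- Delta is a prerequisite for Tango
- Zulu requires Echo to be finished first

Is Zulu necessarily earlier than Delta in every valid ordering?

No

The constraints actually force Delta before Zulu (via Delta → Zulu), not the other way around.
So Zulu never precedes Delta.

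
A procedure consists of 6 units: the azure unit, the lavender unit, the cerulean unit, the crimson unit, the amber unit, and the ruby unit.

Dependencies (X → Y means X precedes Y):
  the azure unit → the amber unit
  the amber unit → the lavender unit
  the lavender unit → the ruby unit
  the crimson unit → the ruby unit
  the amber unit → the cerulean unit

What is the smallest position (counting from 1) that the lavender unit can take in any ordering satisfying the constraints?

Working backwards through the constraints from the lavender unit, its full set of required predecessors is the azure unit, the amber unit — 2 of them.
With 2 mandatory predecessors, the earliest the lavender unit can sit is position 2+1 = 3, and placing just those 2 first achieves it.

3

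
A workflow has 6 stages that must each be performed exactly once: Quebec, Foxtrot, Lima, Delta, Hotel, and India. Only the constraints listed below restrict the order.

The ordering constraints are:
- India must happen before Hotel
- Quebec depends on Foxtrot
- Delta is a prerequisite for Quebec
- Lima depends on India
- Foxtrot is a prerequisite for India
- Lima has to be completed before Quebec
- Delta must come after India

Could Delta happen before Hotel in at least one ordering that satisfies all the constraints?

Yes

No chain of constraints runs from Hotel to Delta, so Hotel is not required to come first.
So a valid ordering placing Delta earlier than Hotel exists.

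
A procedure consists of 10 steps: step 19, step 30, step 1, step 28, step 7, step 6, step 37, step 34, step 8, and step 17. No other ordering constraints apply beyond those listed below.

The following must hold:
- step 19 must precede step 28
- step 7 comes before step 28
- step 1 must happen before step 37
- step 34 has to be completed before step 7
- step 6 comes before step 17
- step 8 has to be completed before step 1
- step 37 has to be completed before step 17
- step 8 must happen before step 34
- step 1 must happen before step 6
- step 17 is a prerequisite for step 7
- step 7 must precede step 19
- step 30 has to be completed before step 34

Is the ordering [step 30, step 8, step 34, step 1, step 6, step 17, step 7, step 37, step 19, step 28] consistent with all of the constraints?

In the proposed order, step 17 appears before step 37.
Since step 37 is required before step 17, the ordering is invalid.

No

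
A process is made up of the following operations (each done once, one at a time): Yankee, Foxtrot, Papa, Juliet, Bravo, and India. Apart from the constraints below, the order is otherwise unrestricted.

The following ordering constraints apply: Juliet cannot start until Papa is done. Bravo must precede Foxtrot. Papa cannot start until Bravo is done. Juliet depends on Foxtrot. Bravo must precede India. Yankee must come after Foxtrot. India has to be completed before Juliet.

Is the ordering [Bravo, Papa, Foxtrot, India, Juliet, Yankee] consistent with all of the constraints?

Yes

Going through the constraints one by one, each required predecessor appears earlier in the sequence than its dependent — e.g. Bravo (position 1) is before India (position 4), as required.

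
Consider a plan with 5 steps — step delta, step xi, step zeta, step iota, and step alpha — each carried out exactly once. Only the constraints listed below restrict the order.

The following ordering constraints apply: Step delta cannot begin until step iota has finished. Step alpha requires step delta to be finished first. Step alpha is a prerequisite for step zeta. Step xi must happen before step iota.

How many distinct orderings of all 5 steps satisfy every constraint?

1

Only step xi has no prerequisites, so it must go first.
Every step is then forced in turn, so only 1 complete ordering is consistent with the constraints.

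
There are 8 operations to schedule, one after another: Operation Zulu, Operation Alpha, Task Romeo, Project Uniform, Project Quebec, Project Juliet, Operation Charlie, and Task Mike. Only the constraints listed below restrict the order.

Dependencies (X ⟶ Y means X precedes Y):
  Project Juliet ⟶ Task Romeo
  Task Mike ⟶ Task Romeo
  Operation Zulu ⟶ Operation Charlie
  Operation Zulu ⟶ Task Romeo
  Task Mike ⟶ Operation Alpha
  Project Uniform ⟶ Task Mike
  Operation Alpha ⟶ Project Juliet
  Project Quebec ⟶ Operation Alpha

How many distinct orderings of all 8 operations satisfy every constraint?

3 operations have no prerequisites (Operation Zulu, Project Uniform, Project Quebec), so any of them could come first.
Counting all ways to extend the partial order to a total order gives 81.

81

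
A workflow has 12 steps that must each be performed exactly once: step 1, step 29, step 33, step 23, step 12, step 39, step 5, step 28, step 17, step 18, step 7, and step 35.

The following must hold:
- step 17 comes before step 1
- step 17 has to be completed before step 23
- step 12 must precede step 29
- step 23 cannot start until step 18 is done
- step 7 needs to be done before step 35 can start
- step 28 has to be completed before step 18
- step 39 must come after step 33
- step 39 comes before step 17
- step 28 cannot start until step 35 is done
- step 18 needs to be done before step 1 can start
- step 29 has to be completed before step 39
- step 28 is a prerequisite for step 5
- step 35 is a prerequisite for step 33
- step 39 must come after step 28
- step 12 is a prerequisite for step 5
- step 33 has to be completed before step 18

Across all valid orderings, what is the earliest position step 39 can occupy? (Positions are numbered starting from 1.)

7

Working backwards through the constraints from step 39, its full set of required predecessors is step 29, step 33, step 12, step 28, step 7, step 35 — 6 of them.
With 6 mandatory predecessors, the earliest step 39 can sit is position 6+1 = 7, and placing just those 6 first achieves it.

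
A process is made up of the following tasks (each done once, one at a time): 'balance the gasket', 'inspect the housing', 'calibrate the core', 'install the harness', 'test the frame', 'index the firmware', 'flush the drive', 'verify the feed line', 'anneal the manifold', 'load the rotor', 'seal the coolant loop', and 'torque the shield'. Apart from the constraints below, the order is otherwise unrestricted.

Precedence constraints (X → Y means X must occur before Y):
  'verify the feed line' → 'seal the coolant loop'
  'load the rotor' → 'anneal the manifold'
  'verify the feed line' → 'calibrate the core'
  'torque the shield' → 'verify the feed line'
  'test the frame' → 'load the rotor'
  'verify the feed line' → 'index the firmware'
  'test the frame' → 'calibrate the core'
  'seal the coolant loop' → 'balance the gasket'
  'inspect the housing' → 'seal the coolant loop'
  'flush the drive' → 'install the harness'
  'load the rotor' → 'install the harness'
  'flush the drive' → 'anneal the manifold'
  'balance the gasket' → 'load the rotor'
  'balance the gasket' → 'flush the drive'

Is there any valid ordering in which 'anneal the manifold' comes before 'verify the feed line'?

There is a dependency chain 'verify the feed line' → 'seal the coolant loop' → 'balance the gasket' → 'load the rotor' → 'anneal the manifold', so 'anneal the manifold' always comes after 'verify the feed line'.
So no valid ordering can have 'anneal the manifold' before 'verify the feed line'.

No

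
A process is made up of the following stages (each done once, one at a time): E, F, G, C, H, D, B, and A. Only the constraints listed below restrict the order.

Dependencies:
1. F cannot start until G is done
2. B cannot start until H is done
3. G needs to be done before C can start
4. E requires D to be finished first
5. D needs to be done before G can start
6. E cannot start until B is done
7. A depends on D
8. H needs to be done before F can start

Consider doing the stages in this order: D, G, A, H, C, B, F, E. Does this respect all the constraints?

Checking each listed constraint against this order: for instance, D is in position 1 and E in position 8, so that constraint holds — and the remaining constraints check out the same way.

Yes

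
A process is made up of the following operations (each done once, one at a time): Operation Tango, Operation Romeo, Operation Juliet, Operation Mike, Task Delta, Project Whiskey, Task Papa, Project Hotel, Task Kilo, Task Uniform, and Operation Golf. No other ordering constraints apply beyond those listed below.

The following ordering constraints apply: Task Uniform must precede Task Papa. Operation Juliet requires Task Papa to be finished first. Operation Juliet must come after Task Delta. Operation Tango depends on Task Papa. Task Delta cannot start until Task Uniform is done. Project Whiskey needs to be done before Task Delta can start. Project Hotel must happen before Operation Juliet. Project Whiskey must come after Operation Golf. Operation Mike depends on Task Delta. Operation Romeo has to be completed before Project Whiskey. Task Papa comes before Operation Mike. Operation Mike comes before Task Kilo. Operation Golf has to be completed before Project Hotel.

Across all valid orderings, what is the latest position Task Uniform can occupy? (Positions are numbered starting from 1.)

Following every chain forward from Task Uniform, the operations that must come later are Operation Tango, Operation Juliet, Operation Mike, Task Delta, Task Papa, Task Kilo — 6 of them.
So at least 6 operations follow Task Uniform, putting Task Uniform no later than position 5. That position is achievable by scheduling everything else first.

5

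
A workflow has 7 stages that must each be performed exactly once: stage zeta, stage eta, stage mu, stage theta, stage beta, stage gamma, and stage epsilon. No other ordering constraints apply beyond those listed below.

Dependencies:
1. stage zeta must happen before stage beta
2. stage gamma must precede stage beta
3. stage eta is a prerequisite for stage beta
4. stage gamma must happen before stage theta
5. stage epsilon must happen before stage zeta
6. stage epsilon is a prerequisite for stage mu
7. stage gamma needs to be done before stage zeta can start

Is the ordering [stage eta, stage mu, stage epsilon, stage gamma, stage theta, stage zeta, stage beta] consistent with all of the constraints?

Here stage epsilon comes after stage mu.
But one of the constraints requires stage epsilon before stage mu, so this ordering violates it.

No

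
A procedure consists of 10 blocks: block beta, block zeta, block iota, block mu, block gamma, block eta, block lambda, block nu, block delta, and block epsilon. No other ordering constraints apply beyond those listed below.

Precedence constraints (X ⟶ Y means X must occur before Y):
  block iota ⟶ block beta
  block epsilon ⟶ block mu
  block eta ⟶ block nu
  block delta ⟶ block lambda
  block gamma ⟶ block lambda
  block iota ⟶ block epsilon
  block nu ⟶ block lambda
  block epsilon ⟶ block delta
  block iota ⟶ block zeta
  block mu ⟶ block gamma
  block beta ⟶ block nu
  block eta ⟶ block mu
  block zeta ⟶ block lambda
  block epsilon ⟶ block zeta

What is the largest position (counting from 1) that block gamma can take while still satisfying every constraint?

Following the constraints forward from block gamma, its only required successor is block lambda.
With 1 mandatory successor out of 10 blocks total, the latest slot for block gamma is 10−1 = 9, and it's reachable by doing all non-successors before block gamma.

9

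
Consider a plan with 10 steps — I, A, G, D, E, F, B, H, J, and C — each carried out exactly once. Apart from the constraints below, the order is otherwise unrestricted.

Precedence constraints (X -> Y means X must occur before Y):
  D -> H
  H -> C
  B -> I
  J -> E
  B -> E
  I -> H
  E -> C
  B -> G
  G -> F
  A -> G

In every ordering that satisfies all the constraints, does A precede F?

Following the dependencies: A → G → F.
Hence A necessarily comes before F.

Yes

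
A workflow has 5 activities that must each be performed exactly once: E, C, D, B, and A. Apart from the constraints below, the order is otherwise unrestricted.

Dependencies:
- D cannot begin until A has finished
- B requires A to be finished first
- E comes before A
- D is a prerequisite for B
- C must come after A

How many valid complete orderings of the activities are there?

3

Only E has no prerequisites, so it must go first.
Counting all ways to extend the partial order to a total order gives 3.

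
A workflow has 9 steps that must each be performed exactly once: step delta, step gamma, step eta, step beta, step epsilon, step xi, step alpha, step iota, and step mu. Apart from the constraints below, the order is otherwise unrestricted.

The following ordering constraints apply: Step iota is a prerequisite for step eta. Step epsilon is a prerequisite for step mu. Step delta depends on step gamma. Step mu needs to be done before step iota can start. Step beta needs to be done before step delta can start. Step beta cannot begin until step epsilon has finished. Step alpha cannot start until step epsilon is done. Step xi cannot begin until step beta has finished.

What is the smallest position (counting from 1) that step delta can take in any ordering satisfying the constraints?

The steps that are forced before step delta, directly or transitively, are step gamma, step beta, step epsilon. That's 3 steps.
So at minimum 3 steps come before step delta, putting step delta no earlier than position 4. That position is achievable by scheduling exactly those predecessors first.

4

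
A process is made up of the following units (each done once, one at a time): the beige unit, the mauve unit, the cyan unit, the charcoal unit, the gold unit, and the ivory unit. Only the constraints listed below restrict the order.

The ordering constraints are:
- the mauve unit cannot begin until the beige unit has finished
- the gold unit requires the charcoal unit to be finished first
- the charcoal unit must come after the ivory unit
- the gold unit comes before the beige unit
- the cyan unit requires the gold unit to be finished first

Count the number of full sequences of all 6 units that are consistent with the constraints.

Only the ivory unit has no prerequisites, so it must go first.
Counting all ways to extend the partial order to a total order gives 3.

3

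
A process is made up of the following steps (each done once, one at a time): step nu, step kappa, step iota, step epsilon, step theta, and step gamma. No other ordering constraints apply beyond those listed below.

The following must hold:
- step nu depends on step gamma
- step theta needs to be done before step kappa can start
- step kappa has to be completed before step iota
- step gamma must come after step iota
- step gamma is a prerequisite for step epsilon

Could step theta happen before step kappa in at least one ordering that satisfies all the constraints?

Yes

Step theta is actually forced before step kappa by the constraints, so certainly some valid ordering has step theta first.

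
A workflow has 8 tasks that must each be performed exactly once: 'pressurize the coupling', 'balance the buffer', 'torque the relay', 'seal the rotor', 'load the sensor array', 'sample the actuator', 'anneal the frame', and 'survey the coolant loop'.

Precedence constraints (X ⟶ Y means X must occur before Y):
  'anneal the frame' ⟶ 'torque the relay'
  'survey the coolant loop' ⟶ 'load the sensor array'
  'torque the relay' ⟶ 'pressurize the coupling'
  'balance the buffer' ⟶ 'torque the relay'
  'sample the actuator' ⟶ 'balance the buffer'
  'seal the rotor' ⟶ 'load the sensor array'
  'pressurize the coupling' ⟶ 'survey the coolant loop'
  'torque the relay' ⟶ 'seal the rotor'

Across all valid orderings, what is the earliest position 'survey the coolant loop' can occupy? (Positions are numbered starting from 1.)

The tasks that are forced before 'survey the coolant loop', directly or transitively, are 'pressurize the coupling', 'balance the buffer', 'torque the relay', 'sample the actuator', 'anneal the frame'. That's 5 tasks.
With 5 mandatory predecessors, the earliest 'survey the coolant loop' can sit is position 5+1 = 6, and placing just those 5 first achieves it.

6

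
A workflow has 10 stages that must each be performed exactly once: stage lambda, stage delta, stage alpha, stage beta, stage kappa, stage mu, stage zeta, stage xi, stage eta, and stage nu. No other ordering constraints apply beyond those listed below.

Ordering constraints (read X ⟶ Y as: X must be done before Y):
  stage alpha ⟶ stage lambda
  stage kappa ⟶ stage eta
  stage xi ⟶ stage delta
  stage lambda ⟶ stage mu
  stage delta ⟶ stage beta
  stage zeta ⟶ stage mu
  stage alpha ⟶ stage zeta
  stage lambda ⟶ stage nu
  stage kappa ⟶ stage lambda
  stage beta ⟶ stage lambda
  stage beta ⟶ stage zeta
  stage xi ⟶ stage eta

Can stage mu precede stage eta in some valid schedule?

Yes

The constraints leave stage mu and stage eta unordered relative to each other; nothing requires stage eta earlier.
So a valid ordering placing stage mu earlier than stage eta exists.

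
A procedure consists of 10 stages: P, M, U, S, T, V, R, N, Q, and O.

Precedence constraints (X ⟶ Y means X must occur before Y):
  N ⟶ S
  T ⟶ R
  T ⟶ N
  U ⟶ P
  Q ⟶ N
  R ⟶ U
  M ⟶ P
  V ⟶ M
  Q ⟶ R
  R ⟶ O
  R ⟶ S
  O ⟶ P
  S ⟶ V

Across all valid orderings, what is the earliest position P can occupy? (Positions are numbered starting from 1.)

10

Working backwards through the constraints from P, its full set of required predecessors is M, U, S, T, V, R, N, Q, O — 9 of them.
With 9 mandatory predecessors, the earliest P can sit is position 9+1 = 10, and placing just those 9 first achieves it.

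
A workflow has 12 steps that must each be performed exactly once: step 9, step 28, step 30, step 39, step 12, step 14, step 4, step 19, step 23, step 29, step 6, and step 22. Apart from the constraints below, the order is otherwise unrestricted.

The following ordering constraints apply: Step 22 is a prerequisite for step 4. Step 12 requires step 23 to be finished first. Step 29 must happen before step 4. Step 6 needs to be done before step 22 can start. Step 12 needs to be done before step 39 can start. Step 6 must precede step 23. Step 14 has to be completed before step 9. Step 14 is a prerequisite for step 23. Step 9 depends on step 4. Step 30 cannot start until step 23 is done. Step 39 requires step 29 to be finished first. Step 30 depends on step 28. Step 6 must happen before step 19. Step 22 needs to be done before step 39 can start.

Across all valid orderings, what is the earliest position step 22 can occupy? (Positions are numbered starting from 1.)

2

The only step forced before step 22 (directly or transitively) is step 6.
So at minimum 1 step comes before step 22, putting step 22 no earlier than position 2. That position is achievable by scheduling exactly that predecessor first.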